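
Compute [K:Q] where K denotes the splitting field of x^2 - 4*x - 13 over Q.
[K:Q] = 2

The discriminant of x^2 + (-4)*x + (-13) is b^2 - 4c = 16 - (-52) = 68. Since 68 is not a perfect square in Q, the polynomial is irreducible over Q. Its two roots generate a degree-2 extension, so [K:Q] = 2.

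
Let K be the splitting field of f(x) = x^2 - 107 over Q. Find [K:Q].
[K:Q] = 2

The polynomial x^2 - 107 is irreducible over Q since 107 is not a perfect square. Its splitting field is Q(sqrt(107)), which has degree 2 over Q.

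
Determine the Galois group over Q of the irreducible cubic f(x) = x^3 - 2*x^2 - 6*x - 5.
Gal(K/Q) = S_3 (symmetric group of order 6)

Compute the discriminant of x^3 + (-2)*x^2 + (-6)*x + (-5): Δ = -907. Since Δ is not a rational square, the Galois group is not contained in A_3; it must be the full S_3 (irreducibility of the cubic rules out anything smaller).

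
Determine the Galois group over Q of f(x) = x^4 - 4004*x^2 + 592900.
Gal(K/Q) = Z/2Z (cyclic of order 2)

f factors as (x^2 - 3850)(x^2 - 154), so the splitting field is K = Q(sqrt(3850), sqrt(154)). The squarefree part of 3850 is 154 and the squarefree part of 154 is also 154, so sqrt(3850) and sqrt(154) are both rational multiples of sqrt(154). Hence Q(sqrt(3850)) = Q(sqrt(154)) = Q(sqrt(154)), and the splitting field collapses to a single degree-2 extension with Galois group Z/2Z.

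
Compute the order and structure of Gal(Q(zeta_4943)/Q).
|Gal(Q(zeta_4943)/Q)| = phi(4943) = 4942; group ≅ (Z/4943Z)^* ≅ Z/4942Z

The n-th cyclotomic polynomial Φ_4943(x) is the minimal polynomial of zeta_4943 over Q and has degree phi(4943) = 4942. So Q(zeta_4943) is a degree-4942 Galois extension with Galois group (Z/4943Z)^*. (Z/4943Z)^* is cyclic since 4943 is an odd prime power (or 4). Hence Gal(Q(zeta_4943)/Q) ≅ Z/4942Z.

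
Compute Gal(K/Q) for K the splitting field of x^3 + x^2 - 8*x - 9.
Gal(K/Q) = S_3 (symmetric group of order 6)

Compute the discriminant of x^3 + (1)*x^2 + (-8)*x + (-9): Δ = 1257. Since Δ is not a rational square, the Galois group is not contained in A_3; it must be the full S_3 (irreducibility of the cubic rules out anything smaller).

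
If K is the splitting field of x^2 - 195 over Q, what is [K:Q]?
[K:Q] = 2

The polynomial x^2 - 195 is irreducible over Q since 195 is not a perfect square. Its splitting field is Q(sqrt(195)), which has degree 2 over Q.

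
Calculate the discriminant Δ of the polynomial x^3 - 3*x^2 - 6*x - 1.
Δ = 729

For x^3 + a x^2 + b x + c the discriminant is Δ = 18 a b c - 4 a^3 c + a^2 b^2 - 4 b^3 - 27 c^2.
Plug a = -3, b = -6, c = -1:
  18*(-3)*(-6)*(-1) - 4*(-3)^3*(-1) + (-3)^2*(-6)^2 - 4*(-6)^3 - 27*(-1)^2
  = -324 + (-108) + 324 + (864) + (-27)
  = 729.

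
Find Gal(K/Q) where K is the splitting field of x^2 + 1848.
Gal(K/Q) = Z/2Z (cyclic of order 2)

x^2 + 1848 is irreducible over Q since -1848 is not a rational square. The splitting field Q(sqrt(-1848)) has degree 2 over Q, and its unique nontrivial automorphism is sqrt(-1848) ↦ -sqrt(-1848). Hence Gal(Q(sqrt(-1848))/Q) = Z/2Z.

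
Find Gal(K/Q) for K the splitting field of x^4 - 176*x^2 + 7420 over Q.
Gal(K/Q) = V_4 (Klein four-group, Z/2Z × Z/2Z)

f factors as (x^2 - 70)(x^2 - 106), so the splitting field is K = Q(sqrt(70), sqrt(106)). The elements 70, 106, 7420 are all non-squares in Q, so sqrt(70) and sqrt(106) generate independent quadratic extensions. Thus [K:Q] = 4 and Gal(K/Q) is generated by the two order-2 automorphisms sqrt(70) ↦ -sqrt(70) and sqrt(106) ↦ -sqrt(106), giving V_4.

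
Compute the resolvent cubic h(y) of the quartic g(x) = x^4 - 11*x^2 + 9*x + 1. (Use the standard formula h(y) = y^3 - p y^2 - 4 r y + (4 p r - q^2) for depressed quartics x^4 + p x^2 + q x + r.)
h(y) = y^3 + 11*y^2 - 4*y - 125

Identify coefficients: p = -11, q = 9, r = 1.
Plug into h(y) = y^3 - p y^2 - 4 r y + (4 p r - q^2):
  h(y) = y^3 - (-11) y^2 - 4*(1) y + (4*(-11)*(1) - (9)^2)
       = y^3 + (11) y^2 + (-4) y + (-125).
Simplifying: h(y) = y^3 + 11*y^2 - 4*y - 125.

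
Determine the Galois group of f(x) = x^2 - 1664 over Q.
Gal(K/Q) = Z/2Z (cyclic of order 2)

x^2 - 1664 is irreducible over Q since 1664 is not a rational square. The splitting field Q(sqrt(1664)) has degree 2 over Q, and its unique nontrivial automorphism is sqrt(1664) ↦ -sqrt(1664). Hence Gal(Q(sqrt(1664))/Q) = Z/2Z.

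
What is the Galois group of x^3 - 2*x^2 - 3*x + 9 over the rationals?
Gal(K/Q) = S_3 (symmetric group of order 6)

Compute the discriminant of x^3 + (-2)*x^2 + (-3)*x + (9): Δ = -783. Since Δ is not a rational square, the Galois group is not contained in A_3; it must be the full S_3 (irreducibility of the cubic rules out anything smaller).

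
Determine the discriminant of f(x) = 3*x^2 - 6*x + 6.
Δ = -36

For a quadratic a x^2 + b x + c the discriminant is Δ = b^2 - 4ac = (-6)^2 - 4*(3)*(6) = 36 - (72) = -36.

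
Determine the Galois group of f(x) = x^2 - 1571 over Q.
Gal(K/Q) = Z/2Z (cyclic of order 2)

x^2 - 1571 is irreducible over Q since 1571 is not a rational square. The splitting field Q(sqrt(1571)) has degree 2 over Q, and its unique nontrivial automorphism is sqrt(1571) ↦ -sqrt(1571). Hence Gal(Q(sqrt(1571))/Q) = Z/2Z.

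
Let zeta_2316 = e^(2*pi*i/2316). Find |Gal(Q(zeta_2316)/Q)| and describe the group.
|Gal(Q(zeta_2316)/Q)| = phi(2316) = 768; group ≅ (Z/2316Z)^* ≅ Z/2Z × Z/2Z × Z/192Z

The n-th cyclotomic polynomial Φ_2316(x) is the minimal polynomial of zeta_2316 over Q and has degree phi(2316) = 768. So Q(zeta_2316) is a degree-768 Galois extension with Galois group (Z/2316Z)^*. By CRT, (Z/2316Z)^* ≅ (Z/4Z)^* × (Z/3Z)^* × (Z/193Z)^*. Each prime-power unit group is (Z/4Z)^* ≅ Z/2Z; (Z/3Z)^* ≅ Z/2Z; (Z/193Z)^* ≅ Z/192Z. Hence Gal(Q(zeta_2316)/Q) ≅ Z/2Z × Z/2Z × Z/192Z.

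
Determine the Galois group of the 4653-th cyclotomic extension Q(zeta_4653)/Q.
|Gal(Q(zeta_4653)/Q)| = phi(4653) = 2760; group ≅ (Z/4653Z)^* ≅ Z/6Z × Z/10Z × Z/46Z

The n-th cyclotomic polynomial Φ_4653(x) is the minimal polynomial of zeta_4653 over Q and has degree phi(4653) = 2760. So Q(zeta_4653) is a degree-2760 Galois extension with Galois group (Z/4653Z)^*. By CRT, (Z/4653Z)^* ≅ (Z/9Z)^* × (Z/11Z)^* × (Z/47Z)^*. Each prime-power unit group is (Z/9Z)^* ≅ Z/6Z; (Z/11Z)^* ≅ Z/10Z; (Z/47Z)^* ≅ Z/46Z. Hence Gal(Q(zeta_4653)/Q) ≅ Z/6Z × Z/10Z × Z/46Z.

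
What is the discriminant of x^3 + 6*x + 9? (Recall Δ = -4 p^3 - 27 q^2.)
Δ = -3051

For a depressed cubic x^3 + p x + q the discriminant is Δ = -4 p^3 - 27 q^2 = -4*(6)^3 - 27*(9)^2 = -864 - 2187 = -3051.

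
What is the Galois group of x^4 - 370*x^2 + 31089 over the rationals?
Gal(K/Q) = V_4 (Klein four-group, Z/2Z × Z/2Z)

f factors as (x^2 - 129)(x^2 - 241), so the splitting field is K = Q(sqrt(129), sqrt(241)). The elements 129, 241, 31089 are all non-squares in Q, so sqrt(129) and sqrt(241) generate independent quadratic extensions. Thus [K:Q] = 4 and Gal(K/Q) is generated by the two order-2 automorphisms sqrt(129) ↦ -sqrt(129) and sqrt(241) ↦ -sqrt(241), giving V_4.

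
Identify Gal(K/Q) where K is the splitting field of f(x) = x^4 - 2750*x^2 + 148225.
Gal(K/Q) = Z/2Z (cyclic of order 2)

f factors as (x^2 - 55)(x^2 - 2695), so the splitting field is K = Q(sqrt(55), sqrt(2695)). The squarefree part of 55 is 55 and the squarefree part of 2695 is also 55, so sqrt(55) and sqrt(2695) are both rational multiples of sqrt(55). Hence Q(sqrt(55)) = Q(sqrt(2695)) = Q(sqrt(55)), and the splitting field collapses to a single degree-2 extension with Galois group Z/2Z.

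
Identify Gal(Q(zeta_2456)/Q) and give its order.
|Gal(Q(zeta_2456)/Q)| = phi(2456) = 1224; group ≅ (Z/2456Z)^* ≅ Z/2Z × Z/2Z × Z/306Z

The n-th cyclotomic polynomial Φ_2456(x) is the minimal polynomial of zeta_2456 over Q and has degree phi(2456) = 1224. So Q(zeta_2456) is a degree-1224 Galois extension with Galois group (Z/2456Z)^*. By CRT, (Z/2456Z)^* ≅ (Z/8Z)^* × (Z/307Z)^*. Each prime-power unit group is (Z/8Z)^* ≅ Z/2Z × Z/2Z; (Z/307Z)^* ≅ Z/306Z. Hence Gal(Q(zeta_2456)/Q) ≅ Z/2Z × Z/2Z × Z/306Z.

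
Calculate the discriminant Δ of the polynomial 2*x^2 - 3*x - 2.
Δ = 25

For a quadratic a x^2 + b x + c the discriminant is Δ = b^2 - 4ac = (-3)^2 - 4*(2)*(-2) = 9 - (-16) = 25.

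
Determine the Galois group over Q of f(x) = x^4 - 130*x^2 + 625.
Gal(K/Q) = Z/2Z (cyclic of order 2)

f factors as (x^2 - 5)(x^2 - 125), so the splitting field is K = Q(sqrt(5), sqrt(125)). The squarefree part of 5 is 5 and the squarefree part of 125 is also 5, so sqrt(5) and sqrt(125) are both rational multiples of sqrt(5). Hence Q(sqrt(5)) = Q(sqrt(125)) = Q(sqrt(5)), and the splitting field collapses to a single degree-2 extension with Galois group Z/2Z.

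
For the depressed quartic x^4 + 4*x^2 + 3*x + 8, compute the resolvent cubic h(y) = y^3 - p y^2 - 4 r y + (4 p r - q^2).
h(y) = y^3 - 4*y^2 - 32*y + 119

Identify coefficients: p = 4, q = 3, r = 8.
Plug into h(y) = y^3 - p y^2 - 4 r y + (4 p r - q^2):
  h(y) = y^3 - (4) y^2 - 4*(8) y + (4*(4)*(8) - (3)^2)
       = y^3 + (-4) y^2 + (-32) y + (119).
Simplifying: h(y) = y^3 - 4*y^2 - 32*y + 119.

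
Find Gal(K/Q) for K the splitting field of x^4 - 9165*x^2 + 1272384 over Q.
Gal(K/Q) = Z/2Z (cyclic of order 2)

f factors as (x^2 - 9024)(x^2 - 141), so the splitting field is K = Q(sqrt(9024), sqrt(141)). The squarefree part of 9024 is 141 and the squarefree part of 141 is also 141, so sqrt(9024) and sqrt(141) are both rational multiples of sqrt(141). Hence Q(sqrt(9024)) = Q(sqrt(141)) = Q(sqrt(141)), and the splitting field collapses to a single degree-2 extension with Galois group Z/2Z.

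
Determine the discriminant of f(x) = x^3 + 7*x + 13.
Δ = -5935

For a depressed cubic x^3 + p x + q the discriminant is Δ = -4 p^3 - 27 q^2 = -4*(7)^3 - 27*(13)^2 = -1372 - 4563 = -5935.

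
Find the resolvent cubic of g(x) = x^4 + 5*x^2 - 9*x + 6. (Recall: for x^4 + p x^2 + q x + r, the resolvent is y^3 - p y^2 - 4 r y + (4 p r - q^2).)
h(y) = y^3 - 5*y^2 - 24*y + 39

Identify coefficients: p = 5, q = -9, r = 6.
Plug into h(y) = y^3 - p y^2 - 4 r y + (4 p r - q^2):
  h(y) = y^3 - (5) y^2 - 4*(6) y + (4*(5)*(6) - (-9)^2)
       = y^3 + (-5) y^2 + (-24) y + (39).
Simplifying: h(y) = y^3 - 5*y^2 - 24*y + 39.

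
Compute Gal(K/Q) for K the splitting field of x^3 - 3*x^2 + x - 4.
Gal(K/Q) = S_3 (symmetric group of order 6)

Compute the discriminant of x^3 + (-3)*x^2 + (1)*x + (-4): Δ = -643. Since Δ is not a rational square, the Galois group is not contained in A_3; it must be the full S_3 (irreducibility of the cubic rules out anything smaller).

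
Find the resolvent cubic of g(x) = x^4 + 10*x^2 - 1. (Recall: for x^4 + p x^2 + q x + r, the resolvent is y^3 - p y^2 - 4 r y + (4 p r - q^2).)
h(y) = y^3 - 10*y^2 + 4*y - 40

Identify coefficients: p = 10, q = 0, r = -1.
Plug into h(y) = y^3 - p y^2 - 4 r y + (4 p r - q^2):
  h(y) = y^3 - (10) y^2 - 4*(-1) y + (4*(10)*(-1) - (0)^2)
       = y^3 + (-10) y^2 + (4) y + (-40).
Simplifying: h(y) = y^3 - 10*y^2 + 4*y - 40.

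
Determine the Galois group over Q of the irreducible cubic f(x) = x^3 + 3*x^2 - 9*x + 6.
Gal(K/Q) = S_3 (symmetric group of order 6)

Compute the discriminant of x^3 + (3)*x^2 + (-9)*x + (6): Δ = -891. Since Δ is not a rational square, the Galois group is not contained in A_3; it must be the full S_3 (irreducibility of the cubic rules out anything smaller).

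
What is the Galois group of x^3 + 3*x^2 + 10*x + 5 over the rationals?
Gal(K/Q) = S_3 (symmetric group of order 6)

Compute the discriminant of x^3 + (3)*x^2 + (10)*x + (5): Δ = -1615. Since Δ is not a rational square, the Galois group is not contained in A_3; it must be the full S_3 (irreducibility of the cubic rules out anything smaller).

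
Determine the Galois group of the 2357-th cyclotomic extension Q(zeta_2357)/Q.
|Gal(Q(zeta_2357)/Q)| = phi(2357) = 2356; group ≅ (Z/2357Z)^* ≅ Z/2356Z

The n-th cyclotomic polynomial Φ_2357(x) is the minimal polynomial of zeta_2357 over Q and has degree phi(2357) = 2356. So Q(zeta_2357) is a degree-2356 Galois extension with Galois group (Z/2357Z)^*. (Z/2357Z)^* is cyclic since 2357 is an odd prime power (or 4). Hence Gal(Q(zeta_2357)/Q) ≅ Z/2356Z.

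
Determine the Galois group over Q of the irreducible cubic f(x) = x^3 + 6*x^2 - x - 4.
Gal(K/Q) = S_3 (symmetric group of order 6)

Compute the discriminant of x^3 + (6)*x^2 + (-1)*x + (-4): Δ = 3496. Since Δ is not a rational square, the Galois group is not contained in A_3; it must be the full S_3 (irreducibility of the cubic rules out anything smaller).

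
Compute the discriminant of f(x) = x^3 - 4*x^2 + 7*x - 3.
Δ = -87

For x^3 + a x^2 + b x + c the discriminant is Δ = 18 a b c - 4 a^3 c + a^2 b^2 - 4 b^3 - 27 c^2.
Plug a = -4, b = 7, c = -3:
  18*(-4)*(7)*(-3) - 4*(-4)^3*(-3) + (-4)^2*(7)^2 - 4*(7)^3 - 27*(-3)^2
  = 1512 + (-768) + 784 + (-1372) + (-243)
  = -87.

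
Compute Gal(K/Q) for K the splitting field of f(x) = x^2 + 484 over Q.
Gal(K/Q) = Z/2Z (cyclic of order 2)

x^2 + 484 is irreducible over Q since -484 is not a rational square. The splitting field Q(sqrt(-484)) has degree 2 over Q, and its unique nontrivial automorphism is sqrt(-484) ↦ -sqrt(-484). Hence Gal(Q(sqrt(-484))/Q) = Z/2Z.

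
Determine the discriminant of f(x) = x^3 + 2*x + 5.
Δ = -707

For a depressed cubic x^3 + p x + q the discriminant is Δ = -4 p^3 - 27 q^2 = -4*(2)^3 - 27*(5)^2 = -32 - 675 = -707.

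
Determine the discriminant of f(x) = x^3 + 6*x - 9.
Δ = -3051

For a depressed cubic x^3 + p x + q the discriminant is Δ = -4 p^3 - 27 q^2 = -4*(6)^3 - 27*(-9)^2 = -864 - 2187 = -3051.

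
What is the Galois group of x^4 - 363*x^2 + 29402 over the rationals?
Gal(K/Q) = V_4 (Klein four-group, Z/2Z × Z/2Z)

f factors as (x^2 - 241)(x^2 - 122), so the splitting field is K = Q(sqrt(241), sqrt(122)). The elements 241, 122, 29402 are all non-squares in Q, so sqrt(241) and sqrt(122) generate independent quadratic extensions. Thus [K:Q] = 4 and Gal(K/Q) is generated by the two order-2 automorphisms sqrt(241) ↦ -sqrt(241) and sqrt(122) ↦ -sqrt(122), giving V_4.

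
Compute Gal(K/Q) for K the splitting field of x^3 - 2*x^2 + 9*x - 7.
Gal(K/Q) = S_3 (symmetric group of order 6)

Compute the discriminant of x^3 + (-2)*x^2 + (9)*x + (-7): Δ = -1871. Since Δ is not a rational square, the Galois group is not contained in A_3; it must be the full S_3 (irreducibility of the cubic rules out anything smaller).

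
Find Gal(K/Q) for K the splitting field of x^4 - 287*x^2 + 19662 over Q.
Gal(K/Q) = V_4 (Klein four-group, Z/2Z × Z/2Z)

f factors as (x^2 - 113)(x^2 - 174), so the splitting field is K = Q(sqrt(113), sqrt(174)). The elements 113, 174, 19662 are all non-squares in Q, so sqrt(113) and sqrt(174) generate independent quadratic extensions. Thus [K:Q] = 4 and Gal(K/Q) is generated by the two order-2 automorphisms sqrt(113) ↦ -sqrt(113) and sqrt(174) ↦ -sqrt(174), giving V_4.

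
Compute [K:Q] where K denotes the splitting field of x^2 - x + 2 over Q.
[K:Q] = 2

The discriminant of x^2 + (-1)*x + (2) is b^2 - 4c = 1 - (8) = -7. Since -7 is not a perfect square in Q, the polynomial is irreducible over Q. Its two roots generate a degree-2 extension, so [K:Q] = 2.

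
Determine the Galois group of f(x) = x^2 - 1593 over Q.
Gal(K/Q) = Z/2Z (cyclic of order 2)

x^2 - 1593 is irreducible over Q since 1593 is not a rational square. The splitting field Q(sqrt(1593)) has degree 2 over Q, and its unique nontrivial automorphism is sqrt(1593) ↦ -sqrt(1593). Hence Gal(Q(sqrt(1593))/Q) = Z/2Z.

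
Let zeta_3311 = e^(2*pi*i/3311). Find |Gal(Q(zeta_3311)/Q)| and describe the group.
|Gal(Q(zeta_3311)/Q)| = phi(3311) = 2520; group ≅ (Z/3311Z)^* ≅ Z/6Z × Z/10Z × Z/42Z

The n-th cyclotomic polynomial Φ_3311(x) is the minimal polynomial of zeta_3311 over Q and has degree phi(3311) = 2520. So Q(zeta_3311) is a degree-2520 Galois extension with Galois group (Z/3311Z)^*. By CRT, (Z/3311Z)^* ≅ (Z/7Z)^* × (Z/11Z)^* × (Z/43Z)^*. Each prime-power unit group is (Z/7Z)^* ≅ Z/6Z; (Z/11Z)^* ≅ Z/10Z; (Z/43Z)^* ≅ Z/42Z. Hence Gal(Q(zeta_3311)/Q) ≅ Z/6Z × Z/10Z × Z/42Z.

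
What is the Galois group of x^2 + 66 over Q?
Gal(K/Q) = Z/2Z (cyclic of order 2)

x^2 + 66 is irreducible over Q since -66 is not a rational square. The splitting field Q(sqrt(-66)) has degree 2 over Q, and its unique nontrivial automorphism is sqrt(-66) ↦ -sqrt(-66). Hence Gal(Q(sqrt(-66))/Q) = Z/2Z.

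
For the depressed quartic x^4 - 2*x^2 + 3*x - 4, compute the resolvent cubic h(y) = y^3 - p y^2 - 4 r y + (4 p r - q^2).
h(y) = y^3 + 2*y^2 + 16*y + 23

Identify coefficients: p = -2, q = 3, r = -4.
Plug into h(y) = y^3 - p y^2 - 4 r y + (4 p r - q^2):
  h(y) = y^3 - (-2) y^2 - 4*(-4) y + (4*(-2)*(-4) - (3)^2)
       = y^3 + (2) y^2 + (16) y + (23).
Simplifying: h(y) = y^3 + 2*y^2 + 16*y + 23.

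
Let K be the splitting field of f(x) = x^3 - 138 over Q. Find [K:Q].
[K:Q] = 6

x^3 - 138 has one real root r = 138^(1/3) and two complex roots r*zeta_3, r*zeta_3^2 where zeta_3 = e^(2*pi*i/3). The splitting field is Q(r, zeta_3). [Q(r):Q] = 3 and [Q(zeta_3):Q] = 2 with gcd = 1, so [Q(r, zeta_3):Q] = 3 * 2 = 6.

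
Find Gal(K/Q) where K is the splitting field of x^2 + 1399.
Gal(K/Q) = Z/2Z (cyclic of order 2)

x^2 + 1399 is irreducible over Q since -1399 is not a rational square. The splitting field Q(sqrt(-1399)) has degree 2 over Q, and its unique nontrivial automorphism is sqrt(-1399) ↦ -sqrt(-1399). Hence Gal(Q(sqrt(-1399))/Q) = Z/2Z.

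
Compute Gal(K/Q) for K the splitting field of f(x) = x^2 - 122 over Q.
Gal(K/Q) = Z/2Z (cyclic of order 2)

x^2 - 122 is irreducible over Q since 122 is not a rational square. The splitting field Q(sqrt(122)) has degree 2 over Q, and its unique nontrivial automorphism is sqrt(122) ↦ -sqrt(122). Hence Gal(Q(sqrt(122))/Q) = Z/2Z.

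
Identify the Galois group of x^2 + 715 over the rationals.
Gal(K/Q) = Z/2Z (cyclic of order 2)

x^2 + 715 is irreducible over Q since -715 is not a rational square. The splitting field Q(sqrt(-715)) has degree 2 over Q, and its unique nontrivial automorphism is sqrt(-715) ↦ -sqrt(-715). Hence Gal(Q(sqrt(-715))/Q) = Z/2Z.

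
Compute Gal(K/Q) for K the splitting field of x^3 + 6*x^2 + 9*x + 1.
Gal(K/Q) = A_3 (cyclic of order 3)

Compute the discriminant of x^3 + (6)*x^2 + (9)*x + (1): Δ = 81. Since Δ is a perfect square (Δ = 9^2), the Galois group is contained in A_3. Irreducibility forces the group to be transitive on three roots, so Gal = A_3.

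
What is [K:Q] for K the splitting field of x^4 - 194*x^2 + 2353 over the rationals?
[K:Q] = 4

f factors as (x^2 - 13)(x^2 - 181); the splitting field is K = Q(sqrt(13), sqrt(181)). Since 13, 181, and 2353 are all non-squares in Q, the three subfields Q(sqrt(13)), Q(sqrt(181)), Q(sqrt(2353)) are distinct degree-2 extensions, so [K:Q] = 4 (Klein four Galois group).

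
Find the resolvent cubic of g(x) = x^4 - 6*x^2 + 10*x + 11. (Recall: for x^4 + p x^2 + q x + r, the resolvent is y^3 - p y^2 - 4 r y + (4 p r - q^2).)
h(y) = y^3 + 6*y^2 - 44*y - 364

Identify coefficients: p = -6, q = 10, r = 11.
Plug into h(y) = y^3 - p y^2 - 4 r y + (4 p r - q^2):
  h(y) = y^3 - (-6) y^2 - 4*(11) y + (4*(-6)*(11) - (10)^2)
       = y^3 + (6) y^2 + (-44) y + (-364).
Simplifying: h(y) = y^3 + 6*y^2 - 44*y - 364.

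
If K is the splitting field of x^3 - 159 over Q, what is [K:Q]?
[K:Q] = 6

x^3 - 159 has one real root r = 159^(1/3) and two complex roots r*zeta_3, r*zeta_3^2 where zeta_3 = e^(2*pi*i/3). The splitting field is Q(r, zeta_3). [Q(r):Q] = 3 and [Q(zeta_3):Q] = 2 with gcd = 1, so [Q(r, zeta_3):Q] = 3 * 2 = 6.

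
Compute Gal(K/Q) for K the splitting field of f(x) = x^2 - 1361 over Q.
Gal(K/Q) = Z/2Z (cyclic of order 2)

x^2 - 1361 is irreducible over Q since 1361 is not a rational square. The splitting field Q(sqrt(1361)) has degree 2 over Q, and its unique nontrivial automorphism is sqrt(1361) ↦ -sqrt(1361). Hence Gal(Q(sqrt(1361))/Q) = Z/2Z.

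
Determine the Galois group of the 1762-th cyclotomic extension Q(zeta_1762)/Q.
|Gal(Q(zeta_1762)/Q)| = phi(1762) = 880; group ≅ (Z/1762Z)^* ≅ Z/880Z

The n-th cyclotomic polynomial Φ_1762(x) is the minimal polynomial of zeta_1762 over Q and has degree phi(1762) = 880. So Q(zeta_1762) is a degree-880 Galois extension with Galois group (Z/1762Z)^*. By CRT, (Z/1762Z)^* ≅ (Z/2Z)^* × (Z/881Z)^*. Each prime-power unit group is (Z/2Z)^* ≅ trivial group (order 1); (Z/881Z)^* ≅ Z/880Z. Hence Gal(Q(zeta_1762)/Q) ≅ Z/880Z.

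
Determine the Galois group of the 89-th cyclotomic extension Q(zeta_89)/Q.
|Gal(Q(zeta_89)/Q)| = phi(89) = 88; group ≅ (Z/89Z)^* ≅ Z/88Z

The n-th cyclotomic polynomial Φ_89(x) is the minimal polynomial of zeta_89 over Q and has degree phi(89) = 88. So Q(zeta_89) is a degree-88 Galois extension with Galois group (Z/89Z)^*. (Z/89Z)^* is cyclic since 89 is an odd prime power (or 4). Hence Gal(Q(zeta_89)/Q) ≅ Z/88Z.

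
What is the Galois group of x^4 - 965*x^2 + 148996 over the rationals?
Gal(K/Q) = Z/2Z (cyclic of order 2)

f factors as (x^2 - 193)(x^2 - 772), so the splitting field is K = Q(sqrt(193), sqrt(772)). The squarefree part of 193 is 193 and the squarefree part of 772 is also 193, so sqrt(193) and sqrt(772) are both rational multiples of sqrt(193). Hence Q(sqrt(193)) = Q(sqrt(772)) = Q(sqrt(193)), and the splitting field collapses to a single degree-2 extension with Galois group Z/2Z.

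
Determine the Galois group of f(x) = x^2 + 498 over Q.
Gal(K/Q) = Z/2Z (cyclic of order 2)

x^2 + 498 is irreducible over Q since -498 is not a rational square. The splitting field Q(sqrt(-498)) has degree 2 over Q, and its unique nontrivial automorphism is sqrt(-498) ↦ -sqrt(-498). Hence Gal(Q(sqrt(-498))/Q) = Z/2Z.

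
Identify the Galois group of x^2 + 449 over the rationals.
Gal(K/Q) = Z/2Z (cyclic of order 2)

x^2 + 449 is irreducible over Q since -449 is not a rational square. The splitting field Q(sqrt(-449)) has degree 2 over Q, and its unique nontrivial automorphism is sqrt(-449) ↦ -sqrt(-449). Hence Gal(Q(sqrt(-449))/Q) = Z/2Z.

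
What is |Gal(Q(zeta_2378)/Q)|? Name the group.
|Gal(Q(zeta_2378)/Q)| = phi(2378) = 1120; group ≅ (Z/2378Z)^* ≅ Z/28Z × Z/40Z

The n-th cyclotomic polynomial Φ_2378(x) is the minimal polynomial of zeta_2378 over Q and has degree phi(2378) = 1120. So Q(zeta_2378) is a degree-1120 Galois extension with Galois group (Z/2378Z)^*. By CRT, (Z/2378Z)^* ≅ (Z/2Z)^* × (Z/29Z)^* × (Z/41Z)^*. Each prime-power unit group is (Z/2Z)^* ≅ trivial group (order 1); (Z/29Z)^* ≅ Z/28Z; (Z/41Z)^* ≅ Z/40Z. Hence Gal(Q(zeta_2378)/Q) ≅ Z/28Z × Z/40Z.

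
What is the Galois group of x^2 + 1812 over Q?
Gal(K/Q) = Z/2Z (cyclic of order 2)

x^2 + 1812 is irreducible over Q since -1812 is not a rational square. The splitting field Q(sqrt(-1812)) has degree 2 over Q, and its unique nontrivial automorphism is sqrt(-1812) ↦ -sqrt(-1812). Hence Gal(Q(sqrt(-1812))/Q) = Z/2Z.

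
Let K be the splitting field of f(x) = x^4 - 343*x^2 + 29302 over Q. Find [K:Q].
[K:Q] = 4

f factors as (x^2 - 161)(x^2 - 182); the splitting field is K = Q(sqrt(161), sqrt(182)). Since 161, 182, and 29302 are all non-squares in Q, the three subfields Q(sqrt(161)), Q(sqrt(182)), Q(sqrt(29302)) are distinct degree-2 extensions, so [K:Q] = 4 (Klein four Galois group).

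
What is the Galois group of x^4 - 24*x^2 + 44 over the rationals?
Gal(K/Q) = V_4 (Klein four-group, Z/2Z × Z/2Z)

f factors as (x^2 - 2)(x^2 - 22), so the splitting field is K = Q(sqrt(2), sqrt(22)). The elements 2, 22, 44 are all non-squares in Q, so sqrt(2) and sqrt(22) generate independent quadratic extensions. Thus [K:Q] = 4 and Gal(K/Q) is generated by the two order-2 automorphisms sqrt(2) ↦ -sqrt(2) and sqrt(22) ↦ -sqrt(22), giving V_4.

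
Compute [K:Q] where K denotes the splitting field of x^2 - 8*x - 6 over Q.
[K:Q] = 2

The discriminant of x^2 + (-8)*x + (-6) is b^2 - 4c = 64 - (-24) = 88. Since 88 is not a perfect square in Q, the polynomial is irreducible over Q. Its two roots generate a degree-2 extension, so [K:Q] = 2.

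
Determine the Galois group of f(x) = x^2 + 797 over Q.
Gal(K/Q) = Z/2Z (cyclic of order 2)

x^2 + 797 is irreducible over Q since -797 is not a rational square. The splitting field Q(sqrt(-797)) has degree 2 over Q, and its unique nontrivial automorphism is sqrt(-797) ↦ -sqrt(-797). Hence Gal(Q(sqrt(-797))/Q) = Z/2Z.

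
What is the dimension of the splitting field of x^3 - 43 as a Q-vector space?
[K:Q] = 6

x^3 - 43 has one real root r = 43^(1/3) and two complex roots r*zeta_3, r*zeta_3^2 where zeta_3 = e^(2*pi*i/3). The splitting field is Q(r, zeta_3). [Q(r):Q] = 3 and [Q(zeta_3):Q] = 2 with gcd = 1, so [Q(r, zeta_3):Q] = 3 * 2 = 6.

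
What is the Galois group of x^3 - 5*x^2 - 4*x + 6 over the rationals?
Gal(K/Q) = S_3 (symmetric group of order 6)

Compute the discriminant of x^3 + (-5)*x^2 + (-4)*x + (6): Δ = 4844. Since Δ is not a rational square, the Galois group is not contained in A_3; it must be the full S_3 (irreducibility of the cubic rules out anything smaller).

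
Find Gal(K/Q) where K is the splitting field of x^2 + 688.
Gal(K/Q) = Z/2Z (cyclic of order 2)

x^2 + 688 is irreducible over Q since -688 is not a rational square. The splitting field Q(sqrt(-688)) has degree 2 over Q, and its unique nontrivial automorphism is sqrt(-688) ↦ -sqrt(-688). Hence Gal(Q(sqrt(-688))/Q) = Z/2Z.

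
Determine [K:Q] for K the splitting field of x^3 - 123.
[K:Q] = 6

x^3 - 123 has one real root r = 123^(1/3) and two complex roots r*zeta_3, r*zeta_3^2 where zeta_3 = e^(2*pi*i/3). The splitting field is Q(r, zeta_3). [Q(r):Q] = 3 and [Q(zeta_3):Q] = 2 with gcd = 1, so [Q(r, zeta_3):Q] = 3 * 2 = 6.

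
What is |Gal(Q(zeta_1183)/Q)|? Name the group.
|Gal(Q(zeta_1183)/Q)| = phi(1183) = 936; group ≅ (Z/1183Z)^* ≅ Z/6Z × Z/156Z

The n-th cyclotomic polynomial Φ_1183(x) is the minimal polynomial of zeta_1183 over Q and has degree phi(1183) = 936. So Q(zeta_1183) is a degree-936 Galois extension with Galois group (Z/1183Z)^*. By CRT, (Z/1183Z)^* ≅ (Z/7Z)^* × (Z/169Z)^*. Each prime-power unit group is (Z/7Z)^* ≅ Z/6Z; (Z/169Z)^* ≅ Z/156Z. Hence Gal(Q(zeta_1183)/Q) ≅ Z/6Z × Z/156Z.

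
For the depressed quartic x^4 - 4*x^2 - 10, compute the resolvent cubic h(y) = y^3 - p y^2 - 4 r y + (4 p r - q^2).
h(y) = y^3 + 4*y^2 + 40*y + 160

Identify coefficients: p = -4, q = 0, r = -10.
Plug into h(y) = y^3 - p y^2 - 4 r y + (4 p r - q^2):
  h(y) = y^3 - (-4) y^2 - 4*(-10) y + (4*(-4)*(-10) - (0)^2)
       = y^3 + (4) y^2 + (40) y + (160).
Simplifying: h(y) = y^3 + 4*y^2 + 40*y + 160.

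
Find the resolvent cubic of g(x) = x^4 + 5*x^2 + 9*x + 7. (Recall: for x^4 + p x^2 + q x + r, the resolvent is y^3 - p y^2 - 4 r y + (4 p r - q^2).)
h(y) = y^3 - 5*y^2 - 28*y + 59

Identify coefficients: p = 5, q = 9, r = 7.
Plug into h(y) = y^3 - p y^2 - 4 r y + (4 p r - q^2):
  h(y) = y^3 - (5) y^2 - 4*(7) y + (4*(5)*(7) - (9)^2)
       = y^3 + (-5) y^2 + (-28) y + (59).
Simplifying: h(y) = y^3 - 5*y^2 - 28*y + 59.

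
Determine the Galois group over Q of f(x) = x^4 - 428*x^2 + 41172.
Gal(K/Q) = V_4 (Klein four-group, Z/2Z × Z/2Z)

f factors as (x^2 - 282)(x^2 - 146), so the splitting field is K = Q(sqrt(282), sqrt(146)). The elements 282, 146, 41172 are all non-squares in Q, so sqrt(282) and sqrt(146) generate independent quadratic extensions. Thus [K:Q] = 4 and Gal(K/Q) is generated by the two order-2 automorphisms sqrt(282) ↦ -sqrt(282) and sqrt(146) ↦ -sqrt(146), giving V_4.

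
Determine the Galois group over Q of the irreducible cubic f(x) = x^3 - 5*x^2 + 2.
Gal(K/Q) = S_3 (symmetric group of order 6)

Compute the discriminant of x^3 + (-5)*x^2 + (0)*x + (2): Δ = 892. Since Δ is not a rational square, the Galois group is not contained in A_3; it must be the full S_3 (irreducibility of the cubic rules out anything smaller).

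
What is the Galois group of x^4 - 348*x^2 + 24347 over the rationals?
Gal(K/Q) = V_4 (Klein four-group, Z/2Z × Z/2Z)

f factors as (x^2 - 251)(x^2 - 97), so the splitting field is K = Q(sqrt(251), sqrt(97)). The elements 251, 97, 24347 are all non-squares in Q, so sqrt(251) and sqrt(97) generate independent quadratic extensions. Thus [K:Q] = 4 and Gal(K/Q) is generated by the two order-2 automorphisms sqrt(251) ↦ -sqrt(251) and sqrt(97) ↦ -sqrt(97), giving V_4.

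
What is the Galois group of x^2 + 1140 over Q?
Gal(K/Q) = Z/2Z (cyclic of order 2)

x^2 + 1140 is irreducible over Q since -1140 is not a rational square. The splitting field Q(sqrt(-1140)) has degree 2 over Q, and its unique nontrivial automorphism is sqrt(-1140) ↦ -sqrt(-1140). Hence Gal(Q(sqrt(-1140))/Q) = Z/2Z.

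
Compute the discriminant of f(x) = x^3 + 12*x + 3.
Δ = -7155

For a depressed cubic x^3 + p x + q the discriminant is Δ = -4 p^3 - 27 q^2 = -4*(12)^3 - 27*(3)^2 = -6912 - 243 = -7155.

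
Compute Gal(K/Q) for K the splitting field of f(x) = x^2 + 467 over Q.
Gal(K/Q) = Z/2Z (cyclic of order 2)

x^2 + 467 is irreducible over Q since -467 is not a rational square. The splitting field Q(sqrt(-467)) has degree 2 over Q, and its unique nontrivial automorphism is sqrt(-467) ↦ -sqrt(-467). Hence Gal(Q(sqrt(-467))/Q) = Z/2Z.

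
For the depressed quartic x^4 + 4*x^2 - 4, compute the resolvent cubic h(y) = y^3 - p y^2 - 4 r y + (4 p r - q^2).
h(y) = y^3 - 4*y^2 + 16*y - 64

Identify coefficients: p = 4, q = 0, r = -4.
Plug into h(y) = y^3 - p y^2 - 4 r y + (4 p r - q^2):
  h(y) = y^3 - (4) y^2 - 4*(-4) y + (4*(4)*(-4) - (0)^2)
       = y^3 + (-4) y^2 + (16) y + (-64).
Simplifying: h(y) = y^3 - 4*y^2 + 16*y - 64.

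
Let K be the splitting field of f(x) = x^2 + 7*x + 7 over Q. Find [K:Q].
[K:Q] = 2

The discriminant of x^2 + (7)*x + (7) is b^2 - 4c = 49 - (28) = 21. Since 21 is not a perfect square in Q, the polynomial is irreducible over Q. Its two roots generate a degree-2 extension, so [K:Q] = 2.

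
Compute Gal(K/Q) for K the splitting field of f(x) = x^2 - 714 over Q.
Gal(K/Q) = Z/2Z (cyclic of order 2)

x^2 - 714 is irreducible over Q since 714 is not a rational square. The splitting field Q(sqrt(714)) has degree 2 over Q, and its unique nontrivial automorphism is sqrt(714) ↦ -sqrt(714). Hence Gal(Q(sqrt(714))/Q) = Z/2Z.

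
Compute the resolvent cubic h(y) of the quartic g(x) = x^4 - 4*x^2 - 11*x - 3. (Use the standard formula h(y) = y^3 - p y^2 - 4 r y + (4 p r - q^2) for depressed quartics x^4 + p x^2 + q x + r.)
h(y) = y^3 + 4*y^2 + 12*y - 73

Identify coefficients: p = -4, q = -11, r = -3.
Plug into h(y) = y^3 - p y^2 - 4 r y + (4 p r - q^2):
  h(y) = y^3 - (-4) y^2 - 4*(-3) y + (4*(-4)*(-3) - (-11)^2)
       = y^3 + (4) y^2 + (12) y + (-73).
Simplifying: h(y) = y^3 + 4*y^2 + 12*y - 73.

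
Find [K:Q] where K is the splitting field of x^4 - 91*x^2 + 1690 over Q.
[K:Q] = 4

f factors as (x^2 - 26)(x^2 - 65); the splitting field is K = Q(sqrt(26), sqrt(65)). Since 26, 65, and 1690 are all non-squares in Q, the three subfields Q(sqrt(26)), Q(sqrt(65)), Q(sqrt(1690)) are distinct degree-2 extensions, so [K:Q] = 4 (Klein four Galois group).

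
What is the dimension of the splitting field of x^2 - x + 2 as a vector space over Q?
[K:Q] = 2

The discriminant of x^2 + (-1)*x + (2) is b^2 - 4c = 1 - (8) = -7. Since -7 is not a perfect square in Q, the polynomial is irreducible over Q. Its two roots generate a degree-2 extension, so [K:Q] = 2.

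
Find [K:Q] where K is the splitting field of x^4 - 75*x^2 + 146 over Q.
[K:Q] = 4

f factors as (x^2 - 73)(x^2 - 2); the splitting field is K = Q(sqrt(73), sqrt(2)). Since 73, 2, and 146 are all non-squares in Q, the three subfields Q(sqrt(73)), Q(sqrt(2)), Q(sqrt(146)) are distinct degree-2 extensions, so [K:Q] = 4 (Klein four Galois group).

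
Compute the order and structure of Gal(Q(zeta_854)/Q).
|Gal(Q(zeta_854)/Q)| = phi(854) = 360; group ≅ (Z/854Z)^* ≅ Z/6Z × Z/60Z

The n-th cyclotomic polynomial Φ_854(x) is the minimal polynomial of zeta_854 over Q and has degree phi(854) = 360. So Q(zeta_854) is a degree-360 Galois extension with Galois group (Z/854Z)^*. By CRT, (Z/854Z)^* ≅ (Z/2Z)^* × (Z/7Z)^* × (Z/61Z)^*. Each prime-power unit group is (Z/2Z)^* ≅ trivial group (order 1); (Z/7Z)^* ≅ Z/6Z; (Z/61Z)^* ≅ Z/60Z. Hence Gal(Q(zeta_854)/Q) ≅ Z/6Z × Z/60Z.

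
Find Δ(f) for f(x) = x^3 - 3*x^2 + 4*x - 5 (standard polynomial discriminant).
Δ = -247

For x^3 + a x^2 + b x + c the discriminant is Δ = 18 a b c - 4 a^3 c + a^2 b^2 - 4 b^3 - 27 c^2.
Plug a = -3, b = 4, c = -5:
  18*(-3)*(4)*(-5) - 4*(-3)^3*(-5) + (-3)^2*(4)^2 - 4*(4)^3 - 27*(-5)^2
  = 1080 + (-540) + 144 + (-256) + (-675)
  = -247.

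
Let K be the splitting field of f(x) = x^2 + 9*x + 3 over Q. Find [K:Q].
[K:Q] = 2

The discriminant of x^2 + (9)*x + (3) is b^2 - 4c = 81 - (12) = 69. Since 69 is not a perfect square in Q, the polynomial is irreducible over Q. Its two roots generate a degree-2 extension, so [K:Q] = 2.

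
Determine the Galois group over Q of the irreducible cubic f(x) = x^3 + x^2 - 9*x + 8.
Gal(K/Q) = S_3 (symmetric group of order 6)

Compute the discriminant of x^3 + (1)*x^2 + (-9)*x + (8): Δ = -59. Since Δ is not a rational square, the Galois group is not contained in A_3; it must be the full S_3 (irreducibility of the cubic rules out anything smaller).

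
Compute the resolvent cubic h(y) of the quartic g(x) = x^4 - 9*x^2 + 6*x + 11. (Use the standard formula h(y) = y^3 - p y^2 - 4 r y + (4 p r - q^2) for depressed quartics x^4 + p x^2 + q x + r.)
h(y) = y^3 + 9*y^2 - 44*y - 432

Identify coefficients: p = -9, q = 6, r = 11.
Plug into h(y) = y^3 - p y^2 - 4 r y + (4 p r - q^2):
  h(y) = y^3 - (-9) y^2 - 4*(11) y + (4*(-9)*(11) - (6)^2)
       = y^3 + (9) y^2 + (-44) y + (-432).
Simplifying: h(y) = y^3 + 9*y^2 - 44*y - 432.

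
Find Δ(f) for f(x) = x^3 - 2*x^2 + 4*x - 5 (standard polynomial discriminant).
Δ = -307

For x^3 + a x^2 + b x + c the discriminant is Δ = 18 a b c - 4 a^3 c + a^2 b^2 - 4 b^3 - 27 c^2.
Plug a = -2, b = 4, c = -5:
  18*(-2)*(4)*(-5) - 4*(-2)^3*(-5) + (-2)^2*(4)^2 - 4*(4)^3 - 27*(-5)^2
  = 720 + (-160) + 64 + (-256) + (-675)
  = -307.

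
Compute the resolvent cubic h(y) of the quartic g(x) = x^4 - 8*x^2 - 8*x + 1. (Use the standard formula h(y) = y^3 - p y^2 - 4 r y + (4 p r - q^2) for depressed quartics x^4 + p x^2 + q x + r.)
h(y) = y^3 + 8*y^2 - 4*y - 96

Identify coefficients: p = -8, q = -8, r = 1.
Plug into h(y) = y^3 - p y^2 - 4 r y + (4 p r - q^2):
  h(y) = y^3 - (-8) y^2 - 4*(1) y + (4*(-8)*(1) - (-8)^2)
       = y^3 + (8) y^2 + (-4) y + (-96).
Simplifying: h(y) = y^3 + 8*y^2 - 4*y - 96.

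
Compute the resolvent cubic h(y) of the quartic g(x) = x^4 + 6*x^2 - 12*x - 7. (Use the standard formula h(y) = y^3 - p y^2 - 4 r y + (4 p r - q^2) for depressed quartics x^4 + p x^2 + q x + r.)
h(y) = y^3 - 6*y^2 + 28*y - 312

Identify coefficients: p = 6, q = -12, r = -7.
Plug into h(y) = y^3 - p y^2 - 4 r y + (4 p r - q^2):
  h(y) = y^3 - (6) y^2 - 4*(-7) y + (4*(6)*(-7) - (-12)^2)
       = y^3 + (-6) y^2 + (28) y + (-312).
Simplifying: h(y) = y^3 - 6*y^2 + 28*y - 312.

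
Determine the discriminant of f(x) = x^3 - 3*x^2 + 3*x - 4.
Δ = -243

For x^3 + a x^2 + b x + c the discriminant is Δ = 18 a b c - 4 a^3 c + a^2 b^2 - 4 b^3 - 27 c^2.
Plug a = -3, b = 3, c = -4:
  18*(-3)*(3)*(-4) - 4*(-3)^3*(-4) + (-3)^2*(3)^2 - 4*(3)^3 - 27*(-4)^2
  = 648 + (-432) + 81 + (-108) + (-432)
  = -243.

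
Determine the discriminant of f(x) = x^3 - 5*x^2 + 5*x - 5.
Δ = -800

For x^3 + a x^2 + b x + c the discriminant is Δ = 18 a b c - 4 a^3 c + a^2 b^2 - 4 b^3 - 27 c^2.
Plug a = -5, b = 5, c = -5:
  18*(-5)*(5)*(-5) - 4*(-5)^3*(-5) + (-5)^2*(5)^2 - 4*(5)^3 - 27*(-5)^2
  = 2250 + (-2500) + 625 + (-500) + (-675)
  = -800.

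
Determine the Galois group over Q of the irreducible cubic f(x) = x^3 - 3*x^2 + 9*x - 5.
Gal(K/Q) = S_3 (symmetric group of order 6)

Compute the discriminant of x^3 + (-3)*x^2 + (9)*x + (-5): Δ = -972. Since Δ is not a rational square, the Galois group is not contained in A_3; it must be the full S_3 (irreducibility of the cubic rules out anything smaller).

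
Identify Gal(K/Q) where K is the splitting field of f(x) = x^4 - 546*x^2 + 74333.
Gal(K/Q) = V_4 (Klein four-group, Z/2Z × Z/2Z)

f factors as (x^2 - 287)(x^2 - 259), so the splitting field is K = Q(sqrt(287), sqrt(259)). The elements 287, 259, 74333 are all non-squares in Q, so sqrt(287) and sqrt(259) generate independent quadratic extensions. Thus [K:Q] = 4 and Gal(K/Q) is generated by the two order-2 automorphisms sqrt(287) ↦ -sqrt(287) and sqrt(259) ↦ -sqrt(259), giving V_4.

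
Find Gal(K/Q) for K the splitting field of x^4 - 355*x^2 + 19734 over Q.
Gal(K/Q) = V_4 (Klein four-group, Z/2Z × Z/2Z)

f factors as (x^2 - 286)(x^2 - 69), so the splitting field is K = Q(sqrt(286), sqrt(69)). The elements 286, 69, 19734 are all non-squares in Q, so sqrt(286) and sqrt(69) generate independent quadratic extensions. Thus [K:Q] = 4 and Gal(K/Q) is generated by the two order-2 automorphisms sqrt(286) ↦ -sqrt(286) and sqrt(69) ↦ -sqrt(69), giving V_4.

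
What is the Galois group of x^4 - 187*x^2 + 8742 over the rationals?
Gal(K/Q) = V_4 (Klein four-group, Z/2Z × Z/2Z)

f factors as (x^2 - 93)(x^2 - 94), so the splitting field is K = Q(sqrt(93), sqrt(94)). The elements 93, 94, 8742 are all non-squares in Q, so sqrt(93) and sqrt(94) generate independent quadratic extensions. Thus [K:Q] = 4 and Gal(K/Q) is generated by the two order-2 automorphisms sqrt(93) ↦ -sqrt(93) and sqrt(94) ↦ -sqrt(94), giving V_4.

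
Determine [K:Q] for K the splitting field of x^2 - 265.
[K:Q] = 2

The polynomial x^2 - 265 is irreducible over Q since 265 is not a perfect square. Its splitting field is Q(sqrt(265)), which has degree 2 over Q.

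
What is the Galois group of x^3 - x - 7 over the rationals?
Gal(K/Q) = S_3 (symmetric group of order 6)

Compute the discriminant of x^3 + (0)*x^2 + (-1)*x + (-7): Δ = -1319. Since Δ is not a rational square, the Galois group is not contained in A_3; it must be the full S_3 (irreducibility of the cubic rules out anything smaller).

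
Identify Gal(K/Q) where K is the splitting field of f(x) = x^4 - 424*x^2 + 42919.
Gal(K/Q) = V_4 (Klein four-group, Z/2Z × Z/2Z)

f factors as (x^2 - 167)(x^2 - 257), so the splitting field is K = Q(sqrt(167), sqrt(257)). The elements 167, 257, 42919 are all non-squares in Q, so sqrt(167) and sqrt(257) generate independent quadratic extensions. Thus [K:Q] = 4 and Gal(K/Q) is generated by the two order-2 automorphisms sqrt(167) ↦ -sqrt(167) and sqrt(257) ↦ -sqrt(257), giving V_4.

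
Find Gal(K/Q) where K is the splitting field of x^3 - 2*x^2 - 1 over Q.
Gal(K/Q) = S_3 (symmetric group of order 6)

Compute the discriminant of x^3 + (-2)*x^2 + (0)*x + (-1): Δ = -59. Since Δ is not a rational square, the Galois group is not contained in A_3; it must be the full S_3 (irreducibility of the cubic rules out anything smaller).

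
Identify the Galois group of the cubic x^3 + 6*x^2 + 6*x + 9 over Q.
Gal(K/Q) = S_3 (symmetric group of order 6)

Compute the discriminant of x^3 + (6)*x^2 + (6)*x + (9): Δ = -3699. Since Δ is not a rational square, the Galois group is not contained in A_3; it must be the full S_3 (irreducibility of the cubic rules out anything smaller).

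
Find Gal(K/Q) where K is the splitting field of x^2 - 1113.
Gal(K/Q) = Z/2Z (cyclic of order 2)

x^2 - 1113 is irreducible over Q since 1113 is not a rational square. The splitting field Q(sqrt(1113)) has degree 2 over Q, and its unique nontrivial automorphism is sqrt(1113) ↦ -sqrt(1113). Hence Gal(Q(sqrt(1113))/Q) = Z/2Z.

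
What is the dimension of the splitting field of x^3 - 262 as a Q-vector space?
[K:Q] = 6

x^3 - 262 has one real root r = 262^(1/3) and two complex roots r*zeta_3, r*zeta_3^2 where zeta_3 = e^(2*pi*i/3). The splitting field is Q(r, zeta_3). [Q(r):Q] = 3 and [Q(zeta_3):Q] = 2 with gcd = 1, so [Q(r, zeta_3):Q] = 3 * 2 = 6.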